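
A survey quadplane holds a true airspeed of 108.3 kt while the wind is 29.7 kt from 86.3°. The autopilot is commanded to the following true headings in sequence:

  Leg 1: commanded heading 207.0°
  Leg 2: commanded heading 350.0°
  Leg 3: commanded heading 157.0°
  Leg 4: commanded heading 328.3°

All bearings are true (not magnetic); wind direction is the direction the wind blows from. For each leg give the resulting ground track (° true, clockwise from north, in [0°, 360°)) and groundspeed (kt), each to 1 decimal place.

Leg 1: heading 207.0°; drift +11.7° → track 218.7°, groundspeed 126.1 kt
Leg 2: heading 350.0°; drift -14.8° → track 335.2°, groundspeed 115.4 kt
Leg 3: heading 157.0°; drift +15.9° → track 172.9°, groundspeed 102.4 kt
Leg 4: heading 328.3°; drift -12.1° → track 316.2°, groundspeed 125.0 kt

Leg 1: track=218.7°, groundspeed=126.1 kt
Leg 2: track=335.2°, groundspeed=115.4 kt
Leg 3: track=172.9°, groundspeed=102.4 kt
Leg 4: track=316.2°, groundspeed=125.0 kt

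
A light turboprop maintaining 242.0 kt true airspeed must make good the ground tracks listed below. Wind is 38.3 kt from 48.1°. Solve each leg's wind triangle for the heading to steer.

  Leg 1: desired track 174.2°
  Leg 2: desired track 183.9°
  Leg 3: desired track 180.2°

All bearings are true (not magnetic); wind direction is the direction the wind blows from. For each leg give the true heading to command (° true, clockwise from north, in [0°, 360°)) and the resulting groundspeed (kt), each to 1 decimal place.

Leg 1: heading=166.9°, groundspeed=262.6 kt
Leg 2: heading=177.6°, groundspeed=268.0 kt
Leg 3: heading=173.5°, groundspeed=266.0 kt

Leg 1: desired track 174.2°; wind correction -7.3° → command heading 166.9°, groundspeed 262.6 kt
Leg 2: desired track 183.9°; wind correction -6.3° → command heading 177.6°, groundspeed 268.0 kt
Leg 3: desired track 180.2°; wind correction -6.7° → command heading 173.5°, groundspeed 266.0 kt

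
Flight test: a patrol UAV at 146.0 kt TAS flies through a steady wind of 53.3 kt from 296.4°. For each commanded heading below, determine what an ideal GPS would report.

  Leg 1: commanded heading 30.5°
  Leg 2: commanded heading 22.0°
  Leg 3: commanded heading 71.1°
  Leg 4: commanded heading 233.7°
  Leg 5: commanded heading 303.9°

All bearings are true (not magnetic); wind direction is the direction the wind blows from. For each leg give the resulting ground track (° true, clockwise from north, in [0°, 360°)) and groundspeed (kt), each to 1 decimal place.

Leg 1: track=50.0°, groundspeed=159.0 kt
Leg 2: track=42.5°, groundspeed=151.5 kt
Leg 3: track=82.8°, groundspeed=187.4 kt
Leg 4: track=212.4°, groundspeed=130.5 kt
Leg 5: track=308.2°, groundspeed=93.4 kt

Leg 1: heading 30.5°; drift +19.5° → track 50.0°, groundspeed 159.0 kt
Leg 2: heading 22.0°; drift +20.5° → track 42.5°, groundspeed 151.5 kt
Leg 3: heading 71.1°; drift +11.7° → track 82.8°, groundspeed 187.4 kt
Leg 4: heading 233.7°; drift -21.3° → track 212.4°, groundspeed 130.5 kt
Leg 5: heading 303.9°; drift +4.3° → track 308.2°, groundspeed 93.4 kt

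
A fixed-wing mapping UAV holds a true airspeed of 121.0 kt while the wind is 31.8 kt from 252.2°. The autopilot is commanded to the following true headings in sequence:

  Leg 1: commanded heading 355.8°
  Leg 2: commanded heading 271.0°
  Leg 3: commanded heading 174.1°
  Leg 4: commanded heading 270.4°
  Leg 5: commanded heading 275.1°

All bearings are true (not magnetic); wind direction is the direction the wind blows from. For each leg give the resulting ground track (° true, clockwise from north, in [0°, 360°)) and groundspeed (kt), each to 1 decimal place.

Leg 1: track=9.3°, groundspeed=132.1 kt
Leg 2: track=277.4°, groundspeed=91.5 kt
Leg 3: track=158.9°, groundspeed=118.6 kt
Leg 4: track=276.6°, groundspeed=91.3 kt
Leg 5: track=282.8°, groundspeed=92.5 kt

Leg 1: heading 355.8°; drift +13.5° → track 9.3°, groundspeed 132.1 kt
Leg 2: heading 271.0°; drift +6.4° → track 277.4°, groundspeed 91.5 kt
Leg 3: heading 174.1°; drift -15.2° → track 158.9°, groundspeed 118.6 kt
Leg 4: heading 270.4°; drift +6.2° → track 276.6°, groundspeed 91.3 kt
Leg 5: heading 275.1°; drift +7.7° → track 282.8°, groundspeed 92.5 kt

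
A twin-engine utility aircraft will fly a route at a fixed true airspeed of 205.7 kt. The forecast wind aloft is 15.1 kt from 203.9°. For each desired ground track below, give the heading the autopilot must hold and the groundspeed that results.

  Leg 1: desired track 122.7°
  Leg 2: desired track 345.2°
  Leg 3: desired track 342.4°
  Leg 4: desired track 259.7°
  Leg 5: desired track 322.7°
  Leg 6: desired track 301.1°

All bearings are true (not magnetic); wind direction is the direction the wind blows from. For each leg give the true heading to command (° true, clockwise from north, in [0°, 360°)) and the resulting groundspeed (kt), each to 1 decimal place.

Leg 1: desired track 122.7°; wind correction +4.2° → command heading 126.9°, groundspeed 202.8 kt
Leg 2: desired track 345.2°; wind correction -2.6° → command heading 342.6°, groundspeed 217.3 kt
Leg 3: desired track 342.4°; wind correction -2.8° → command heading 339.6°, groundspeed 216.8 kt
Leg 4: desired track 259.7°; wind correction -3.5° → command heading 256.2°, groundspeed 196.8 kt
Leg 5: desired track 322.7°; wind correction -3.7° → command heading 319.0°, groundspeed 212.5 kt
Leg 6: desired track 301.1°; wind correction -4.2° → command heading 296.9°, groundspeed 207.0 kt

Leg 1: heading=126.9°, groundspeed=202.8 kt
Leg 2: heading=342.6°, groundspeed=217.3 kt
Leg 3: heading=339.6°, groundspeed=216.8 kt
Leg 4: heading=256.2°, groundspeed=196.8 kt
Leg 5: heading=319.0°, groundspeed=212.5 kt
Leg 6: heading=296.9°, groundspeed=207.0 kt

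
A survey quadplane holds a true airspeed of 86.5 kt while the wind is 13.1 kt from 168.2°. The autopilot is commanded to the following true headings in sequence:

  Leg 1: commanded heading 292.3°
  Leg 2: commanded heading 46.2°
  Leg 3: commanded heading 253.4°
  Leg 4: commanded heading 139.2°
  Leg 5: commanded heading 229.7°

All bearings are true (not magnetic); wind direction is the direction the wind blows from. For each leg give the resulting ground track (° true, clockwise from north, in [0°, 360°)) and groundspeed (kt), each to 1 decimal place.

Leg 1: heading 292.3°; drift +6.6° → track 298.9°, groundspeed 94.5 kt
Leg 2: heading 46.2°; drift -6.8° → track 39.4°, groundspeed 94.1 kt
Leg 3: heading 253.4°; drift +8.7° → track 262.1°, groundspeed 86.4 kt
Leg 4: heading 139.2°; drift -4.8° → track 134.4°, groundspeed 75.3 kt
Leg 5: heading 229.7°; drift +8.2° → track 237.9°, groundspeed 81.1 kt

Leg 1: track=298.9°, groundspeed=94.5 kt
Leg 2: track=39.4°, groundspeed=94.1 kt
Leg 3: track=262.1°, groundspeed=86.4 kt
Leg 4: track=134.4°, groundspeed=75.3 kt
Leg 5: track=237.9°, groundspeed=81.1 kt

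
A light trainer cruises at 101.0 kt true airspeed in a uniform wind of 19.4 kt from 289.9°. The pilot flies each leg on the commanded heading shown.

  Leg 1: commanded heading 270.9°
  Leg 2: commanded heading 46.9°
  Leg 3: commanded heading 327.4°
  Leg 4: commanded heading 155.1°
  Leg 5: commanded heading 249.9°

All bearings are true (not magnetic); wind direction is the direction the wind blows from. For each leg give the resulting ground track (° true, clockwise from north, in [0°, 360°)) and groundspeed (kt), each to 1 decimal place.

Leg 1: heading 270.9°; drift -4.4° → track 266.5°, groundspeed 82.9 kt
Leg 2: heading 46.9°; drift +8.9° → track 55.8°, groundspeed 111.2 kt
Leg 3: heading 327.4°; drift +7.9° → track 335.3°, groundspeed 86.4 kt
Leg 4: heading 155.1°; drift -6.8° → track 148.3°, groundspeed 115.5 kt
Leg 5: heading 249.9°; drift -8.2° → track 241.7°, groundspeed 87.0 kt

Leg 1: track=266.5°, groundspeed=82.9 kt
Leg 2: track=55.8°, groundspeed=111.2 kt
Leg 3: track=335.3°, groundspeed=86.4 kt
Leg 4: track=148.3°, groundspeed=115.5 kt
Leg 5: track=241.7°, groundspeed=87.0 kt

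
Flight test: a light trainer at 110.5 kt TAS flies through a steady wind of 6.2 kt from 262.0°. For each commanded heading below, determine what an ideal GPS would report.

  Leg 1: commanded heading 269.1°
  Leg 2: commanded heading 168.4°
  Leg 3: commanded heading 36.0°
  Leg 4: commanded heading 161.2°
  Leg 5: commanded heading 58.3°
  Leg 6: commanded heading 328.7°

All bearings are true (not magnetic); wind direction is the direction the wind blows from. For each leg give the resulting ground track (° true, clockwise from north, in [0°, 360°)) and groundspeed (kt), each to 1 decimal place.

Leg 1: heading 269.1°; drift +0.4° → track 269.5°, groundspeed 104.4 kt
Leg 2: heading 168.4°; drift -3.2° → track 165.2°, groundspeed 111.1 kt
Leg 3: heading 36.0°; drift +2.2° → track 38.2°, groundspeed 114.9 kt
Leg 4: heading 161.2°; drift -3.1° → track 158.1°, groundspeed 111.8 kt
Leg 5: heading 58.3°; drift +1.2° → track 59.5°, groundspeed 116.2 kt
Leg 6: heading 328.7°; drift +3.0° → track 331.7°, groundspeed 108.2 kt

Leg 1: track=269.5°, groundspeed=104.4 kt
Leg 2: track=165.2°, groundspeed=111.1 kt
Leg 3: track=38.2°, groundspeed=114.9 kt
Leg 4: track=158.1°, groundspeed=111.8 kt
Leg 5: track=59.5°, groundspeed=116.2 kt
Leg 6: track=331.7°, groundspeed=108.2 kt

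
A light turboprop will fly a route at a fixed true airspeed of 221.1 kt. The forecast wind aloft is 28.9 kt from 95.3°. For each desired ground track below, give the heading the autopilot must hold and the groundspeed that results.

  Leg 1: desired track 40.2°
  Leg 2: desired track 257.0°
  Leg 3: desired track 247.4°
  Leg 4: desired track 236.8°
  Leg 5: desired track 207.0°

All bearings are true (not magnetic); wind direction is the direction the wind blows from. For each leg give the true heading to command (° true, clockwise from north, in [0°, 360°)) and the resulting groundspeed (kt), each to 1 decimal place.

Leg 1: heading=46.4°, groundspeed=203.3 kt
Leg 2: heading=254.6°, groundspeed=248.4 kt
Leg 3: heading=243.9°, groundspeed=246.2 kt
Leg 4: heading=232.1°, groundspeed=243.0 kt
Leg 5: heading=200.0°, groundspeed=230.1 kt

Leg 1: desired track 40.2°; wind correction +6.2° → command heading 46.4°, groundspeed 203.3 kt
Leg 2: desired track 257.0°; wind correction -2.4° → command heading 254.6°, groundspeed 248.4 kt
Leg 3: desired track 247.4°; wind correction -3.5° → command heading 243.9°, groundspeed 246.2 kt
Leg 4: desired track 236.8°; wind correction -4.7° → command heading 232.1°, groundspeed 243.0 kt
Leg 5: desired track 207.0°; wind correction -7.0° → command heading 200.0°, groundspeed 230.1 kt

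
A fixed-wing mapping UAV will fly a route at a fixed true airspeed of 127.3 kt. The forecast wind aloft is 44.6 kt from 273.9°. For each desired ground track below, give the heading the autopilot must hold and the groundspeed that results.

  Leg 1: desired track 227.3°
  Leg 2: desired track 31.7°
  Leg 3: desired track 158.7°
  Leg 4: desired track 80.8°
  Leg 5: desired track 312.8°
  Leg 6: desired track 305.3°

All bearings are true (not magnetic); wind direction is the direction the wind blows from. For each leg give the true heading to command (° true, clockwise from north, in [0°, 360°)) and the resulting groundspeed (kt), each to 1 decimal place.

Leg 1: heading=242.0°, groundspeed=92.5 kt
Leg 2: heading=13.6°, groundspeed=141.8 kt
Leg 3: heading=177.2°, groundspeed=139.7 kt
Leg 4: heading=76.2°, groundspeed=170.3 kt
Leg 5: heading=300.1°, groundspeed=89.5 kt
Leg 6: heading=294.8°, groundspeed=87.1 kt

Leg 1: desired track 227.3°; wind correction +14.7° → command heading 242.0°, groundspeed 92.5 kt
Leg 2: desired track 31.7°; wind correction -18.1° → command heading 13.6°, groundspeed 141.8 kt
Leg 3: desired track 158.7°; wind correction +18.5° → command heading 177.2°, groundspeed 139.7 kt
Leg 4: desired track 80.8°; wind correction -4.6° → command heading 76.2°, groundspeed 170.3 kt
Leg 5: desired track 312.8°; wind correction -12.7° → command heading 300.1°, groundspeed 89.5 kt
Leg 6: desired track 305.3°; wind correction -10.5° → command heading 294.8°, groundspeed 87.1 kt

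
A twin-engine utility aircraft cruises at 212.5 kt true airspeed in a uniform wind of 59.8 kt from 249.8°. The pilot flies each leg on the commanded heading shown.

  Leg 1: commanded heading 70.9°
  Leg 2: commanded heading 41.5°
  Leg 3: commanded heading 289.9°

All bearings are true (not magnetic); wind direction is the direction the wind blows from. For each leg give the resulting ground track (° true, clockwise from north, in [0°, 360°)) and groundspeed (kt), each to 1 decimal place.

Leg 1: heading 70.9°; drift -0.2° → track 70.7°, groundspeed 272.3 kt
Leg 2: heading 41.5°; drift +6.1° → track 47.6°, groundspeed 266.7 kt
Leg 3: heading 289.9°; drift +13.0° → track 302.9°, groundspeed 171.1 kt

Leg 1: track=70.7°, groundspeed=272.3 kt
Leg 2: track=47.6°, groundspeed=266.7 kt
Leg 3: track=302.9°, groundspeed=171.1 kt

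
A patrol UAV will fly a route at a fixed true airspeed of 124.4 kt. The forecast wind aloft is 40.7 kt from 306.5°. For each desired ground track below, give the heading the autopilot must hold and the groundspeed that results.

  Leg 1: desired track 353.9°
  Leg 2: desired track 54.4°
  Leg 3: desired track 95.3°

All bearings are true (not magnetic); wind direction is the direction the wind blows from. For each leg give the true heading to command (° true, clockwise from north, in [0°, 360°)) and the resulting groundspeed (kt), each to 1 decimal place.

Leg 1: desired track 353.9°; wind correction -13.9° → command heading 340.0°, groundspeed 93.2 kt
Leg 2: desired track 54.4°; wind correction -18.1° → command heading 36.3°, groundspeed 130.7 kt
Leg 3: desired track 95.3°; wind correction -9.8° → command heading 85.5°, groundspeed 157.4 kt

Leg 1: heading=340.0°, groundspeed=93.2 kt
Leg 2: heading=36.3°, groundspeed=130.7 kt
Leg 3: heading=85.5°, groundspeed=157.4 kt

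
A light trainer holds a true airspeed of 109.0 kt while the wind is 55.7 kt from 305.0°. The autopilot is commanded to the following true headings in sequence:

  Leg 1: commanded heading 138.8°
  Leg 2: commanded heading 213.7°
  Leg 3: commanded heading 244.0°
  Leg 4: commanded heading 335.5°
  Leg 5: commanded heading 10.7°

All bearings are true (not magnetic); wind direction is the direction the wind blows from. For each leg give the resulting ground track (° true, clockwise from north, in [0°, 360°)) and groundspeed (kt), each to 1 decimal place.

Leg 1: track=134.1°, groundspeed=163.6 kt
Leg 2: track=186.9°, groundspeed=123.5 kt
Leg 3: track=213.3°, groundspeed=95.4 kt
Leg 4: track=0.4°, groundspeed=67.2 kt
Leg 5: track=41.2°, groundspeed=99.9 kt

Leg 1: heading 138.8°; drift -4.7° → track 134.1°, groundspeed 163.6 kt
Leg 2: heading 213.7°; drift -26.8° → track 186.9°, groundspeed 123.5 kt
Leg 3: heading 244.0°; drift -30.7° → track 213.3°, groundspeed 95.4 kt
Leg 4: heading 335.5°; drift +24.9° → track 0.4°, groundspeed 67.2 kt
Leg 5: heading 10.7°; drift +30.5° → track 41.2°, groundspeed 99.9 kt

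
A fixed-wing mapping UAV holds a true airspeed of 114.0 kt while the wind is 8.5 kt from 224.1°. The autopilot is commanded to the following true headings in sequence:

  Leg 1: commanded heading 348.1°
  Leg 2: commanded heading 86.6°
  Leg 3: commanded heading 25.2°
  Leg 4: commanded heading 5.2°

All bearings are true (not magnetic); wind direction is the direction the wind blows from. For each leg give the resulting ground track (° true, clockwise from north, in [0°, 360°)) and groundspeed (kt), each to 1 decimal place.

Leg 1: heading 348.1°; drift +3.4° → track 351.5°, groundspeed 119.0 kt
Leg 2: heading 86.6°; drift -2.7° → track 83.9°, groundspeed 120.4 kt
Leg 3: heading 25.2°; drift +1.3° → track 26.5°, groundspeed 122.1 kt
Leg 4: heading 5.2°; drift +2.5° → track 7.7°, groundspeed 120.7 kt

Leg 1: track=351.5°, groundspeed=119.0 kt
Leg 2: track=83.9°, groundspeed=120.4 kt
Leg 3: track=26.5°, groundspeed=122.1 kt
Leg 4: track=7.7°, groundspeed=120.7 kt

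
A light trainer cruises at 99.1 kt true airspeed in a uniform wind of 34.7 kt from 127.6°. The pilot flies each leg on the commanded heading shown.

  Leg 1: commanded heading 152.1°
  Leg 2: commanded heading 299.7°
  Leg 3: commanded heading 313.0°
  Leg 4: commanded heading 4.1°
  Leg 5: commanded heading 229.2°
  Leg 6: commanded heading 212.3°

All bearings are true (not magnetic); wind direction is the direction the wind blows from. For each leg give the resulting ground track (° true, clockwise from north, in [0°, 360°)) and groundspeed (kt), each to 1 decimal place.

Leg 1: heading 152.1°; drift +12.0° → track 164.1°, groundspeed 69.0 kt
Leg 2: heading 299.7°; drift +2.0° → track 301.7°, groundspeed 133.6 kt
Leg 3: heading 313.0°; drift -1.4° → track 311.6°, groundspeed 133.7 kt
Leg 4: heading 4.1°; drift -13.7° → track 350.4°, groundspeed 121.7 kt
Leg 5: heading 229.2°; drift +17.8° → track 247.0°, groundspeed 111.4 kt
Leg 6: heading 212.3°; drift +19.8° → track 232.1°, groundspeed 101.9 kt

Leg 1: track=164.1°, groundspeed=69.0 kt
Leg 2: track=301.7°, groundspeed=133.6 kt
Leg 3: track=311.6°, groundspeed=133.7 kt
Leg 4: track=350.4°, groundspeed=121.7 kt
Leg 5: track=247.0°, groundspeed=111.4 kt
Leg 6: track=232.1°, groundspeed=101.9 kt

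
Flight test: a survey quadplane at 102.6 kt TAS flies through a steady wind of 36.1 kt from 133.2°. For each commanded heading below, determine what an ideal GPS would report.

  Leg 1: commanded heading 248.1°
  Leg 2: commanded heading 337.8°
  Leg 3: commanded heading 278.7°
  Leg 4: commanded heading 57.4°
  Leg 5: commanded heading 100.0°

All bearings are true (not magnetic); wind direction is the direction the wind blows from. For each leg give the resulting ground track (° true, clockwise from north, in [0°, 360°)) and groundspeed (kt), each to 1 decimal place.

Leg 1: heading 248.1°; drift +15.5° → track 263.6°, groundspeed 122.3 kt
Leg 2: heading 337.8°; drift -6.3° → track 331.5°, groundspeed 136.3 kt
Leg 3: heading 278.7°; drift +8.8° → track 287.5°, groundspeed 133.9 kt
Leg 4: heading 57.4°; drift -20.5° → track 36.9°, groundspeed 100.1 kt
Leg 5: heading 100.0°; drift -15.3° → track 84.7°, groundspeed 75.0 kt

Leg 1: track=263.6°, groundspeed=122.3 kt
Leg 2: track=331.5°, groundspeed=136.3 kt
Leg 3: track=287.5°, groundspeed=133.9 kt
Leg 4: track=36.9°, groundspeed=100.1 kt
Leg 5: track=84.7°, groundspeed=75.0 kt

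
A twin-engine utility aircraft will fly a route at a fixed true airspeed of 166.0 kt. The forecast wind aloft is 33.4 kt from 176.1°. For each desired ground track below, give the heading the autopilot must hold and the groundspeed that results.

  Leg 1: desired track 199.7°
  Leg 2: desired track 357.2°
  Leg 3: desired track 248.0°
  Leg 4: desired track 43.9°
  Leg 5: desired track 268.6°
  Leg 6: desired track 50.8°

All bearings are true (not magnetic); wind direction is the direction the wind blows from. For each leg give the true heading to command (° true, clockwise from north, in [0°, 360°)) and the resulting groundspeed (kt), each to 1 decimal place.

Leg 1: heading=195.1°, groundspeed=134.9 kt
Leg 2: heading=357.4°, groundspeed=199.4 kt
Leg 3: heading=237.0°, groundspeed=152.6 kt
Leg 4: heading=52.5°, groundspeed=186.6 kt
Leg 5: heading=257.0°, groundspeed=164.1 kt
Leg 6: heading=60.3°, groundspeed=183.0 kt

Leg 1: desired track 199.7°; wind correction -4.6° → command heading 195.1°, groundspeed 134.9 kt
Leg 2: desired track 357.2°; wind correction +0.2° → command heading 357.4°, groundspeed 199.4 kt
Leg 3: desired track 248.0°; wind correction -11.0° → command heading 237.0°, groundspeed 152.6 kt
Leg 4: desired track 43.9°; wind correction +8.6° → command heading 52.5°, groundspeed 186.6 kt
Leg 5: desired track 268.6°; wind correction -11.6° → command heading 257.0°, groundspeed 164.1 kt
Leg 6: desired track 50.8°; wind correction +9.5° → command heading 60.3°, groundspeed 183.0 kt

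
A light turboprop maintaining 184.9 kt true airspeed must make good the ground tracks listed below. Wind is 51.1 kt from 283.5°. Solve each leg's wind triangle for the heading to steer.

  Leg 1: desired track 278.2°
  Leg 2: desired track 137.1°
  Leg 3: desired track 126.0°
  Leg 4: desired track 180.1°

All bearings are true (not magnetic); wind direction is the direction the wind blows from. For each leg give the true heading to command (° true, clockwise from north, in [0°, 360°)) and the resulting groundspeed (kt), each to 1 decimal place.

Leg 1: desired track 278.2°; wind correction +1.5° → command heading 279.7°, groundspeed 134.0 kt
Leg 2: desired track 137.1°; wind correction +8.8° → command heading 145.9°, groundspeed 225.3 kt
Leg 3: desired track 126.0°; wind correction +6.1° → command heading 132.1°, groundspeed 231.1 kt
Leg 4: desired track 180.1°; wind correction +15.6° → command heading 195.7°, groundspeed 189.9 kt

Leg 1: heading=279.7°, groundspeed=134.0 kt
Leg 2: heading=145.9°, groundspeed=225.3 kt
Leg 3: heading=132.1°, groundspeed=231.1 kt
Leg 4: heading=195.7°, groundspeed=189.9 kt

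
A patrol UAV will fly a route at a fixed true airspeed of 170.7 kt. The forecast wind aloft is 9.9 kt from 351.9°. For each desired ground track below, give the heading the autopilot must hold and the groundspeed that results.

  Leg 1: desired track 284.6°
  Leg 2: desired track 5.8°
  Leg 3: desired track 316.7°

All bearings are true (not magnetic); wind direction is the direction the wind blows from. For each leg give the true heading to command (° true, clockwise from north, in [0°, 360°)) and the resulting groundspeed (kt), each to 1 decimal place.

Leg 1: desired track 284.6°; wind correction +3.1° → command heading 287.7°, groundspeed 166.6 kt
Leg 2: desired track 5.8°; wind correction -0.8° → command heading 5.0°, groundspeed 161.1 kt
Leg 3: desired track 316.7°; wind correction +1.9° → command heading 318.6°, groundspeed 162.5 kt

Leg 1: heading=287.7°, groundspeed=166.6 kt
Leg 2: heading=5.0°, groundspeed=161.1 kt
Leg 3: heading=318.6°, groundspeed=162.5 kt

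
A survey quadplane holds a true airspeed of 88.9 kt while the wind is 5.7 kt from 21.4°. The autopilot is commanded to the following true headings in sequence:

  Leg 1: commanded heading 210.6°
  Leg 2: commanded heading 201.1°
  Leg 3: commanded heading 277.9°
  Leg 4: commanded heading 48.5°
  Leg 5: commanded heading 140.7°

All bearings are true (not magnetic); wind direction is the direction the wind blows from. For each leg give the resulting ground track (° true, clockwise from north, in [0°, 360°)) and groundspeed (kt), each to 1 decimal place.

Leg 1: heading 210.6°; drift -0.6° → track 210.0°, groundspeed 94.5 kt
Leg 2: heading 201.1°; drift +0.0° → track 201.1°, groundspeed 94.6 kt
Leg 3: heading 277.9°; drift -3.5° → track 274.4°, groundspeed 90.4 kt
Leg 4: heading 48.5°; drift +1.8° → track 50.3°, groundspeed 83.9 kt
Leg 5: heading 140.7°; drift +3.1° → track 143.8°, groundspeed 91.8 kt

Leg 1: track=210.0°, groundspeed=94.5 kt
Leg 2: track=201.1°, groundspeed=94.6 kt
Leg 3: track=274.4°, groundspeed=90.4 kt
Leg 4: track=50.3°, groundspeed=83.9 kt
Leg 5: track=143.8°, groundspeed=91.8 kt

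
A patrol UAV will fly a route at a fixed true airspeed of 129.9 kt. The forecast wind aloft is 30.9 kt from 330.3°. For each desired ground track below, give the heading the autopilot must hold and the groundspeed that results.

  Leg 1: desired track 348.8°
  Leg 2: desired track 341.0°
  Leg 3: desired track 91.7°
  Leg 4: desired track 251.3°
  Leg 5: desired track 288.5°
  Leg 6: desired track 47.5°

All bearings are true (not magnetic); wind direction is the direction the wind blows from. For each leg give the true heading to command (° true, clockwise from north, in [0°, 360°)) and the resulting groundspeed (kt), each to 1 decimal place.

Leg 1: desired track 348.8°; wind correction -4.3° → command heading 344.5°, groundspeed 100.2 kt
Leg 2: desired track 341.0°; wind correction -2.5° → command heading 338.5°, groundspeed 99.4 kt
Leg 3: desired track 91.7°; wind correction -11.7° → command heading 80.0°, groundspeed 143.3 kt
Leg 4: desired track 251.3°; wind correction +13.5° → command heading 264.8°, groundspeed 120.4 kt
Leg 5: desired track 288.5°; wind correction +9.1° → command heading 297.6°, groundspeed 105.2 kt
Leg 6: desired track 47.5°; wind correction -13.4° → command heading 34.1°, groundspeed 119.5 kt

Leg 1: heading=344.5°, groundspeed=100.2 kt
Leg 2: heading=338.5°, groundspeed=99.4 kt
Leg 3: heading=80.0°, groundspeed=143.3 kt
Leg 4: heading=264.8°, groundspeed=120.4 kt
Leg 5: heading=297.6°, groundspeed=105.2 kt
Leg 6: heading=34.1°, groundspeed=119.5 kt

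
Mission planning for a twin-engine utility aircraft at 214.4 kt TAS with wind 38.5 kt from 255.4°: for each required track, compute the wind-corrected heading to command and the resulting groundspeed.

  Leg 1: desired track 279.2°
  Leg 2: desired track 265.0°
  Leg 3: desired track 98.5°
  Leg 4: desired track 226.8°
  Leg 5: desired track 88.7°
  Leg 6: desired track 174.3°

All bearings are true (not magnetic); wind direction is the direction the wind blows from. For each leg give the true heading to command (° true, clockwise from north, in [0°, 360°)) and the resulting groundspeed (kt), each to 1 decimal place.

Leg 1: desired track 279.2°; wind correction -4.2° → command heading 275.0°, groundspeed 178.6 kt
Leg 2: desired track 265.0°; wind correction -1.7° → command heading 263.3°, groundspeed 176.3 kt
Leg 3: desired track 98.5°; wind correction +4.0° → command heading 102.5°, groundspeed 249.3 kt
Leg 4: desired track 226.8°; wind correction +4.9° → command heading 231.7°, groundspeed 179.8 kt
Leg 5: desired track 88.7°; wind correction +2.4° → command heading 91.1°, groundspeed 251.7 kt
Leg 6: desired track 174.3°; wind correction +10.2° → command heading 184.5°, groundspeed 205.0 kt

Leg 1: heading=275.0°, groundspeed=178.6 kt
Leg 2: heading=263.3°, groundspeed=176.3 kt
Leg 3: heading=102.5°, groundspeed=249.3 kt
Leg 4: heading=231.7°, groundspeed=179.8 kt
Leg 5: heading=91.1°, groundspeed=251.7 kt
Leg 6: heading=184.5°, groundspeed=205.0 kt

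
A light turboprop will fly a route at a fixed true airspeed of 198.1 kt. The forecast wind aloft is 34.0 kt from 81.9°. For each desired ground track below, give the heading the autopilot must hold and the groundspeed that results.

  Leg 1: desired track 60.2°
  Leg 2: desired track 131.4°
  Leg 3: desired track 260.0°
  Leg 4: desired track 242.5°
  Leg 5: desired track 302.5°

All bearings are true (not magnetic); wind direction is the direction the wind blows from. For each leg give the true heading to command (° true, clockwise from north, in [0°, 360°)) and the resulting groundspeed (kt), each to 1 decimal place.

Leg 1: desired track 60.2°; wind correction +3.6° → command heading 63.8°, groundspeed 166.1 kt
Leg 2: desired track 131.4°; wind correction -7.5° → command heading 123.9°, groundspeed 174.3 kt
Leg 3: desired track 260.0°; wind correction -0.3° → command heading 259.7°, groundspeed 232.1 kt
Leg 4: desired track 242.5°; wind correction -3.3° → command heading 239.2°, groundspeed 229.8 kt
Leg 5: desired track 302.5°; wind correction +6.4° → command heading 308.9°, groundspeed 222.7 kt

Leg 1: heading=63.8°, groundspeed=166.1 kt
Leg 2: heading=123.9°, groundspeed=174.3 kt
Leg 3: heading=259.7°, groundspeed=232.1 kt
Leg 4: heading=239.2°, groundspeed=229.8 kt
Leg 5: heading=308.9°, groundspeed=222.7 kt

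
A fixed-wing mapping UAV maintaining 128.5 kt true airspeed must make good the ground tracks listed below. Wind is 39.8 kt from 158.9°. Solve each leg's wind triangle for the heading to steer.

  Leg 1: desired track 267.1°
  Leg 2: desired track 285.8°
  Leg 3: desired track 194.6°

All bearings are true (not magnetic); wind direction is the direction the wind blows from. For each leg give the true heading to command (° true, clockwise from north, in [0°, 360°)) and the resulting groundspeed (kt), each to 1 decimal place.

Leg 1: heading=250.0°, groundspeed=135.2 kt
Leg 2: heading=271.5°, groundspeed=148.4 kt
Leg 3: heading=184.2°, groundspeed=94.1 kt

Leg 1: desired track 267.1°; wind correction -17.1° → command heading 250.0°, groundspeed 135.2 kt
Leg 2: desired track 285.8°; wind correction -14.3° → command heading 271.5°, groundspeed 148.4 kt
Leg 3: desired track 194.6°; wind correction -10.4° → command heading 184.2°, groundspeed 94.1 kt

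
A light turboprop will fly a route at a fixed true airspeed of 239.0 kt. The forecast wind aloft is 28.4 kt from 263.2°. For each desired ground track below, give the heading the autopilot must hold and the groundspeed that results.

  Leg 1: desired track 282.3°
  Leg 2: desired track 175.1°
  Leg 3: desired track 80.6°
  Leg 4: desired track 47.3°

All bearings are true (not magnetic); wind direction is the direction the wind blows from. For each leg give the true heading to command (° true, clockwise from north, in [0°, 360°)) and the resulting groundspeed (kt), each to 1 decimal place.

Leg 1: heading=280.1°, groundspeed=212.0 kt
Leg 2: heading=181.9°, groundspeed=236.4 kt
Leg 3: heading=80.3°, groundspeed=267.4 kt
Leg 4: heading=43.3°, groundspeed=261.4 kt

Leg 1: desired track 282.3°; wind correction -2.2° → command heading 280.1°, groundspeed 212.0 kt
Leg 2: desired track 175.1°; wind correction +6.8° → command heading 181.9°, groundspeed 236.4 kt
Leg 3: desired track 80.6°; wind correction -0.3° → command heading 80.3°, groundspeed 267.4 kt
Leg 4: desired track 47.3°; wind correction -4.0° → command heading 43.3°, groundspeed 261.4 kt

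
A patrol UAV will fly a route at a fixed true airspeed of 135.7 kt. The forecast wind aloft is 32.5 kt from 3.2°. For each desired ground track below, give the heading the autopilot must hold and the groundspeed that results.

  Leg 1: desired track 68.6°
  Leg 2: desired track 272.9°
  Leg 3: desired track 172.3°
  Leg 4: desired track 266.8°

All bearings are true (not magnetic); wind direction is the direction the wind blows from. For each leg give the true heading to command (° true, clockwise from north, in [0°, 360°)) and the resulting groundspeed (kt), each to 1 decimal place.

Leg 1: desired track 68.6°; wind correction -12.6° → command heading 56.0°, groundspeed 118.9 kt
Leg 2: desired track 272.9°; wind correction +13.9° → command heading 286.8°, groundspeed 131.9 kt
Leg 3: desired track 172.3°; wind correction -2.6° → command heading 169.7°, groundspeed 167.5 kt
Leg 4: desired track 266.8°; wind correction +13.8° → command heading 280.6°, groundspeed 135.4 kt

Leg 1: heading=56.0°, groundspeed=118.9 kt
Leg 2: heading=286.8°, groundspeed=131.9 kt
Leg 3: heading=169.7°, groundspeed=167.5 kt
Leg 4: heading=280.6°, groundspeed=135.4 kt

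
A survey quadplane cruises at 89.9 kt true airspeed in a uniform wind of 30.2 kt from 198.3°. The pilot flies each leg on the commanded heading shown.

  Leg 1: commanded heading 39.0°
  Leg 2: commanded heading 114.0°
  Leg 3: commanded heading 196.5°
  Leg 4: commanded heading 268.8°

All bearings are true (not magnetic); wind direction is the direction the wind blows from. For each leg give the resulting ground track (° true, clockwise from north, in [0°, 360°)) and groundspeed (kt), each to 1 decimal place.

Leg 1: heading 39.0°; drift -5.2° → track 33.8°, groundspeed 118.6 kt
Leg 2: heading 114.0°; drift -19.1° → track 94.9°, groundspeed 91.9 kt
Leg 3: heading 196.5°; drift -0.9° → track 195.6°, groundspeed 59.7 kt
Leg 4: heading 268.8°; drift +19.6° → track 288.4°, groundspeed 84.7 kt

Leg 1: track=33.8°, groundspeed=118.6 kt
Leg 2: track=94.9°, groundspeed=91.9 kt
Leg 3: track=195.6°, groundspeed=59.7 kt
Leg 4: track=288.4°, groundspeed=84.7 kt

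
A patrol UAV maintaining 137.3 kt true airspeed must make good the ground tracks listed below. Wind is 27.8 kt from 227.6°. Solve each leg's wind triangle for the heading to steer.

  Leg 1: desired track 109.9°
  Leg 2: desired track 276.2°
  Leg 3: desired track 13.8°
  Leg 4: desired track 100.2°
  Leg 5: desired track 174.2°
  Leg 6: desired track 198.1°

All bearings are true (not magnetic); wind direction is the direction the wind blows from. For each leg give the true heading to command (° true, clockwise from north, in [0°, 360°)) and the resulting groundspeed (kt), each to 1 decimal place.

Leg 1: desired track 109.9°; wind correction +10.3° → command heading 120.2°, groundspeed 148.0 kt
Leg 2: desired track 276.2°; wind correction -8.7° → command heading 267.5°, groundspeed 117.3 kt
Leg 3: desired track 13.8°; wind correction -6.5° → command heading 7.3°, groundspeed 159.5 kt
Leg 4: desired track 100.2°; wind correction +9.3° → command heading 109.5°, groundspeed 152.4 kt
Leg 5: desired track 174.2°; wind correction +9.4° → command heading 183.6°, groundspeed 118.9 kt
Leg 6: desired track 198.1°; wind correction +5.7° → command heading 203.8°, groundspeed 112.4 kt

Leg 1: heading=120.2°, groundspeed=148.0 kt
Leg 2: heading=267.5°, groundspeed=117.3 kt
Leg 3: heading=7.3°, groundspeed=159.5 kt
Leg 4: heading=109.5°, groundspeed=152.4 kt
Leg 5: heading=183.6°, groundspeed=118.9 kt
Leg 6: heading=203.8°, groundspeed=112.4 kt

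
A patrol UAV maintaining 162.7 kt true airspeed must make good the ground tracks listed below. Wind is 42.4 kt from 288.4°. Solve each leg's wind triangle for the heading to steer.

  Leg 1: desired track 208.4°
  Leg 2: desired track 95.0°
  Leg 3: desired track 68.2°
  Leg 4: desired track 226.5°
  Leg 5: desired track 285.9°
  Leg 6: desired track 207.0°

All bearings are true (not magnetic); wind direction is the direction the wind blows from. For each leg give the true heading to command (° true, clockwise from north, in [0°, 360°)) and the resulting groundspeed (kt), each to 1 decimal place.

Leg 1: heading=223.3°, groundspeed=149.9 kt
Leg 2: heading=91.5°, groundspeed=203.6 kt
Leg 3: heading=58.5°, groundspeed=192.8 kt
Leg 4: heading=239.8°, groundspeed=138.4 kt
Leg 5: heading=286.6°, groundspeed=120.3 kt
Leg 6: heading=221.9°, groundspeed=150.9 kt

Leg 1: desired track 208.4°; wind correction +14.9° → command heading 223.3°, groundspeed 149.9 kt
Leg 2: desired track 95.0°; wind correction -3.5° → command heading 91.5°, groundspeed 203.6 kt
Leg 3: desired track 68.2°; wind correction -9.7° → command heading 58.5°, groundspeed 192.8 kt
Leg 4: desired track 226.5°; wind correction +13.3° → command heading 239.8°, groundspeed 138.4 kt
Leg 5: desired track 285.9°; wind correction +0.7° → command heading 286.6°, groundspeed 120.3 kt
Leg 6: desired track 207.0°; wind correction +14.9° → command heading 221.9°, groundspeed 150.9 kt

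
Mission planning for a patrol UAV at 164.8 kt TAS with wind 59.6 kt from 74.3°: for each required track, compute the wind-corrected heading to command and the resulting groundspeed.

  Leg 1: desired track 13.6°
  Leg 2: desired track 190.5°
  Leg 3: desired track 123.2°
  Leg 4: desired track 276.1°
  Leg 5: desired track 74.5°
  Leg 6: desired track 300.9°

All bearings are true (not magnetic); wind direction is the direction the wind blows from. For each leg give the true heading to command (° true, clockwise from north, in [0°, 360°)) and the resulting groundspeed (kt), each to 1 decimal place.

Leg 1: desired track 13.6°; wind correction +18.4° → command heading 32.0°, groundspeed 127.2 kt
Leg 2: desired track 190.5°; wind correction -18.9° → command heading 171.6°, groundspeed 182.2 kt
Leg 3: desired track 123.2°; wind correction -15.8° → command heading 107.4°, groundspeed 119.4 kt
Leg 4: desired track 276.1°; wind correction +7.7° → command heading 283.8°, groundspeed 218.6 kt
Leg 5: desired track 74.5°; wind correction -0.1° → command heading 74.4°, groundspeed 105.2 kt
Leg 6: desired track 300.9°; wind correction +15.2° → command heading 316.1°, groundspeed 200.0 kt

Leg 1: heading=32.0°, groundspeed=127.2 kt
Leg 2: heading=171.6°, groundspeed=182.2 kt
Leg 3: heading=107.4°, groundspeed=119.4 kt
Leg 4: heading=283.8°, groundspeed=218.6 kt
Leg 5: heading=74.4°, groundspeed=105.2 kt
Leg 6: heading=316.1°, groundspeed=200.0 kt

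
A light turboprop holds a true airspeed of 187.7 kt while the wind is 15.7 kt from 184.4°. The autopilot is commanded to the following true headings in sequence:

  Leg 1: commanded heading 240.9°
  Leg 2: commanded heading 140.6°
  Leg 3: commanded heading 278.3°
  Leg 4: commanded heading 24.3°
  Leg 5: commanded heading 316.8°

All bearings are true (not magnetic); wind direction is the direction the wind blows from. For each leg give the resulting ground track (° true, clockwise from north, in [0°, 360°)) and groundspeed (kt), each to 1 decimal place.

Leg 1: heading 240.9°; drift +4.2° → track 245.1°, groundspeed 179.5 kt
Leg 2: heading 140.6°; drift -3.5° → track 137.1°, groundspeed 176.7 kt
Leg 3: heading 278.3°; drift +4.7° → track 283.0°, groundspeed 189.4 kt
Leg 4: heading 24.3°; drift -1.5° → track 22.8°, groundspeed 202.5 kt
Leg 5: heading 316.8°; drift +3.3° → track 320.1°, groundspeed 198.6 kt

Leg 1: track=245.1°, groundspeed=179.5 kt
Leg 2: track=137.1°, groundspeed=176.7 kt
Leg 3: track=283.0°, groundspeed=189.4 kt
Leg 4: track=22.8°, groundspeed=202.5 kt
Leg 5: track=320.1°, groundspeed=198.6 kt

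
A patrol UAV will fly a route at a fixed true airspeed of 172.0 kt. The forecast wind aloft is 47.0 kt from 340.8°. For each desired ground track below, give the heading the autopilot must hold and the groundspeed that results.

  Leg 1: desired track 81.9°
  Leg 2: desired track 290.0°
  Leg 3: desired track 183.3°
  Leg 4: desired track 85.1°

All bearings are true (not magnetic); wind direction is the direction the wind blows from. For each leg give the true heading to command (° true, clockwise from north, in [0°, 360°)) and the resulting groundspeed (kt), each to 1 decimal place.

Leg 1: desired track 81.9°; wind correction -15.6° → command heading 66.3°, groundspeed 174.7 kt
Leg 2: desired track 290.0°; wind correction +12.2° → command heading 302.2°, groundspeed 138.4 kt
Leg 3: desired track 183.3°; wind correction +6.0° → command heading 189.3°, groundspeed 214.5 kt
Leg 4: desired track 85.1°; wind correction -15.4° → command heading 69.7°, groundspeed 177.5 kt

Leg 1: heading=66.3°, groundspeed=174.7 kt
Leg 2: heading=302.2°, groundspeed=138.4 kt
Leg 3: heading=189.3°, groundspeed=214.5 kt
Leg 4: heading=69.7°, groundspeed=177.5 kt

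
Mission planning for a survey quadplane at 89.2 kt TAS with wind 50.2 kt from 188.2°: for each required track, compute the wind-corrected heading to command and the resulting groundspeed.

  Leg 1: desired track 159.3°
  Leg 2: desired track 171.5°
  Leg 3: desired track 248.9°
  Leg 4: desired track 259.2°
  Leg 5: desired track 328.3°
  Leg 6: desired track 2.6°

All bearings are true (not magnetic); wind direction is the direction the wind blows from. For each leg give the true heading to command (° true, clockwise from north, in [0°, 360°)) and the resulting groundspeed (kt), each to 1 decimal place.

Leg 1: desired track 159.3°; wind correction +15.8° → command heading 175.1°, groundspeed 41.9 kt
Leg 2: desired track 171.5°; wind correction +9.3° → command heading 180.8°, groundspeed 39.9 kt
Leg 3: desired track 248.9°; wind correction -29.4° → command heading 219.5°, groundspeed 53.2 kt
Leg 4: desired track 259.2°; wind correction -32.1° → command heading 227.1°, groundspeed 59.2 kt
Leg 5: desired track 328.3°; wind correction -21.2° → command heading 307.1°, groundspeed 121.7 kt
Leg 6: desired track 2.6°; wind correction -3.1° → command heading 359.5°, groundspeed 139.0 kt

Leg 1: heading=175.1°, groundspeed=41.9 kt
Leg 2: heading=180.8°, groundspeed=39.9 kt
Leg 3: heading=219.5°, groundspeed=53.2 kt
Leg 4: heading=227.1°, groundspeed=59.2 kt
Leg 5: heading=307.1°, groundspeed=121.7 kt
Leg 6: heading=359.5°, groundspeed=139.0 kt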